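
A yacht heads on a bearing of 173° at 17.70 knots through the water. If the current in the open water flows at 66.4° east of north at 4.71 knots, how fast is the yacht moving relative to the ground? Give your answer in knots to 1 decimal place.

Taking east as x and north as y: velocity relative to the water = (2.157, -17.568) knots; the water relative to ground = (4.316, 1.886) knots.
Velocity relative to ground = (2.157, -17.568) + (4.316, 1.886) = (6.473, -15.682) knots.
Speed = |(6.473, -15.682)| = 16.966 knots.

17.0 knots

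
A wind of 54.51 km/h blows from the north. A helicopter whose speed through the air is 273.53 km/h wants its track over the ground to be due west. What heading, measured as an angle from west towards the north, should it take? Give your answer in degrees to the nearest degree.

The wind pushes perpendicular to the desired track; the heading must have a component into the wind equal to 54.51 km/h: 273.53 sin θ = 54.51.
sin θ = 0.1993, so θ = 11.495°.

11°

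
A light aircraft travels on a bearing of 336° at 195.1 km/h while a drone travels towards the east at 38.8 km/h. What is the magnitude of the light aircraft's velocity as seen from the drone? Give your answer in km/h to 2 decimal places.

Taking east as x and north as y: light aircraft velocity = (-79.354, 178.233) km/h; drone velocity = (38.800, 0.000) km/h.
Velocity of light aircraft relative to drone = (-79.354, 178.233) − (38.800, 0.000) = (-118.154, 178.233) km/h.
Magnitude = |(-118.154, 178.233)| = 213.840 km/h.

213.84 km/h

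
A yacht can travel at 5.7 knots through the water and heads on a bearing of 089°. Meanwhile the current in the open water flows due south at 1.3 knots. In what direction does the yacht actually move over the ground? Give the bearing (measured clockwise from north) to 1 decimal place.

101.9°

Taking east as x and north as y: velocity relative to the water = (5.699, 0.099) knots; the water relative to ground = (0.000, -1.300) knots.
Velocity relative to ground = (5.699, 0.099) + (0.000, -1.300) = (5.699, -1.201) knots.
Bearing = atan2(5.70, -1.20) = 101.90° clockwise from north.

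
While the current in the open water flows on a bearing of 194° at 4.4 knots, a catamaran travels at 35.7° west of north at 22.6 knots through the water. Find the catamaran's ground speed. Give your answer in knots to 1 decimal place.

Taking east as x and north as y: velocity relative to the water = (-13.188, 18.353) knots; the water relative to ground = (-1.064, -4.269) knots.
Velocity relative to ground = (-13.188, 18.353) + (-1.064, -4.269) = (-14.252, 14.084) knots.
Speed = |(-14.252, 14.084)| = 20.037 knots.

20.0 knots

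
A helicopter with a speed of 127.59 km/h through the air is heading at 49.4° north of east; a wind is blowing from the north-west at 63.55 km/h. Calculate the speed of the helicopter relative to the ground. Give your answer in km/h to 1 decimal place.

138.1 km/h

Taking east as x and north as y: velocity relative to the air = (83.032, 96.875) km/h; the air relative to ground = (44.937, -44.937) km/h.
Velocity relative to ground = (83.032, 96.875) + (44.937, -44.937) = (127.969, 51.939) km/h.
Speed = |(127.969, 51.939)| = 138.108 km/h.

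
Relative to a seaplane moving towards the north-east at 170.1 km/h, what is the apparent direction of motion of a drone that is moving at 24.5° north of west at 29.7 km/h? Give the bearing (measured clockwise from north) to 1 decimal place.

Taking east as x and north as y: drone velocity = (-27.026, 12.316) km/h; seaplane velocity = (120.279, 120.279) km/h.
Velocity of drone relative to seaplane = (-27.026, 12.316) − (120.279, 120.279) = (-147.305, -107.962) km/h.
Bearing = atan2(-147.30, -107.96) = 233.76° clockwise from north.

233.8°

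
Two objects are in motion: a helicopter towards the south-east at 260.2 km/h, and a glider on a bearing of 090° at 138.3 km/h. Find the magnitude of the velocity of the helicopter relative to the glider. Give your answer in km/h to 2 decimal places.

Taking east as x and north as y: helicopter velocity = (183.989, -183.989) km/h; glider velocity = (138.300, 0.000) km/h.
Velocity of helicopter relative to glider = (183.989, -183.989) − (138.300, 0.000) = (45.689, -183.989) km/h.
Magnitude = |(45.689, -183.989)| = 189.577 km/h.

189.58 km/h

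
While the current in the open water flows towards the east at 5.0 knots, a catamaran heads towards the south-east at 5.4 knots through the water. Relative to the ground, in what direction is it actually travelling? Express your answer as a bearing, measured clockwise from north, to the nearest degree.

Taking east as x and north as y: velocity relative to the water = (3.818, -3.818) knots; the water relative to ground = (5.000, 0.000) knots.
Velocity relative to ground = (3.818, -3.818) + (5.000, 0.000) = (8.818, -3.818) knots.
Bearing = atan2(8.82, -3.82) = 113.41° clockwise from north.

113°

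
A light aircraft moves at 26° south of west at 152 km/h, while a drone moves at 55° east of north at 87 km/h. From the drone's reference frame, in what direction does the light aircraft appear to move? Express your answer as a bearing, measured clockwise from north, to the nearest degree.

Taking east as x and north as y: light aircraft velocity = (-136.617, -66.632) km/h; drone velocity = (71.266, 49.901) km/h.
Velocity of light aircraft relative to drone = (-136.617, -66.632) − (71.266, 49.901) = (-207.883, -116.534) km/h.
Bearing = atan2(-207.88, -116.53) = 240.73° clockwise from north.

241°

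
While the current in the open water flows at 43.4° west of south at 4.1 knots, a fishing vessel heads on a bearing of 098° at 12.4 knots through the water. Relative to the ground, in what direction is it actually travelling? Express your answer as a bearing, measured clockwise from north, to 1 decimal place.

Taking east as x and north as y: velocity relative to the water = (12.279, -1.726) knots; the water relative to ground = (-2.817, -2.979) knots.
Velocity relative to ground = (12.279, -1.726) + (-2.817, -2.979) = (9.462, -4.705) knots.
Bearing = atan2(9.46, -4.70) = 116.44° clockwise from north.

116.4°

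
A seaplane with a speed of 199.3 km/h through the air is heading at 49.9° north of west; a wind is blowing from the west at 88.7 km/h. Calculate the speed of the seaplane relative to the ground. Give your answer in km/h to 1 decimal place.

157.5 km/h

Taking east as x and north as y: velocity relative to the air = (-128.374, 152.449) km/h; the air relative to ground = (88.700, 0.000) km/h.
Velocity relative to ground = (-128.374, 152.449) + (88.700, 0.000) = (-39.674, 152.449) km/h.
Speed = |(-39.674, 152.449)| = 157.527 km/h.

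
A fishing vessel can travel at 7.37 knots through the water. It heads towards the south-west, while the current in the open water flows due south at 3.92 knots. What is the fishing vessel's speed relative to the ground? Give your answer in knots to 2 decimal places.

10.51 knots

Taking east as x and north as y: velocity relative to the water = (-5.211, -5.211) knots; the water relative to ground = (0.000, -3.920) knots.
Velocity relative to ground = (-5.211, -5.211) + (0.000, -3.920) = (-5.211, -9.131) knots.
Speed = |(-5.211, -9.131)| = 10.514 knots.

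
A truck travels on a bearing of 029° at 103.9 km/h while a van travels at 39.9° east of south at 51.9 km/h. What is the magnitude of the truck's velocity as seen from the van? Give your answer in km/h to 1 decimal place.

Taking east as x and north as y: truck velocity = (50.372, 90.873) km/h; van velocity = (33.291, -39.816) km/h.
Velocity of truck relative to van = (50.372, 90.873) − (33.291, -39.816) = (17.080, 130.689) km/h.
Magnitude = |(17.080, 130.689)| = 131.800 km/h.

131.8 km/h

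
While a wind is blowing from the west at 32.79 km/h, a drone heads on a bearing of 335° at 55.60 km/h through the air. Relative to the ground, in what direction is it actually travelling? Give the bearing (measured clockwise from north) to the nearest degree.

010°

Taking east as x and north as y: velocity relative to the air = (-23.498, 50.391) km/h; the air relative to ground = (32.790, 0.000) km/h.
Velocity relative to ground = (-23.498, 50.391) + (32.790, 0.000) = (9.292, 50.391) km/h.
Bearing = atan2(9.29, 50.39) = 10.45° clockwise from north.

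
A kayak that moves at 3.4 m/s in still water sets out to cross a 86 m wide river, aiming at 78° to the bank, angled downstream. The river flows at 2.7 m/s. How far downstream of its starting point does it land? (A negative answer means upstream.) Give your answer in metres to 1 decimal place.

Perpendicular speed = 3.326 m/s; crossing time = 86 / 3.326 = 25.859 s.
Net downstream speed = 3.407 m/s.
Drift = 3.407 × 25.859 = 88.100 m (downstream).

88.1 m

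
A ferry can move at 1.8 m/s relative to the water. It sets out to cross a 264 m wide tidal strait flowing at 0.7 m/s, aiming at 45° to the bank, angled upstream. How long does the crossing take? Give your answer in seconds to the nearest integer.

The component of the ferry's velocity perpendicular to the bank is 1.8 × sin 45° = 1.273 m/s.
The flow acts along the bank and has no component across it.
Time = 264 / 1.273 = 207.418 s.

207 s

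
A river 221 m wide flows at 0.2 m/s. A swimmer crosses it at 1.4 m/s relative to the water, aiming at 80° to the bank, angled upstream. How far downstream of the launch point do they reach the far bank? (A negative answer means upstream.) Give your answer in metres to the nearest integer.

Perpendicular speed = 1.379 m/s; crossing time = 221 / 1.379 = 160.292 s.
Net downstream speed = -0.043 m/s.
Drift = -0.043 × 160.292 = -6.910 m (upstream).

-7 m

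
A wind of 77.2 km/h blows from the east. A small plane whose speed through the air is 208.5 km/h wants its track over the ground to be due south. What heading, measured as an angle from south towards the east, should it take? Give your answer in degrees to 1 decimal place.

The wind pushes perpendicular to the desired track; the heading must have a component into the wind equal to 77.2 km/h: 208.5 sin θ = 77.2.
sin θ = 0.3703, so θ = 21.732°.

21.7°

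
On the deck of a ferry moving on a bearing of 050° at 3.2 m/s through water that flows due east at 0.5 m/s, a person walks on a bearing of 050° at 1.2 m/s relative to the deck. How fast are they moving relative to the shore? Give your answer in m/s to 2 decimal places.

In east/north components (m/s): person relative to ferry = (0.919, 0.771); ferry relative to water = (2.451, 2.057); water relative to ground = (0.500, 0.000).
Sum = (3.871, 2.828) m/s.
Speed = |(3.871, 2.828)| = 4.794 m/s.

4.79 m/s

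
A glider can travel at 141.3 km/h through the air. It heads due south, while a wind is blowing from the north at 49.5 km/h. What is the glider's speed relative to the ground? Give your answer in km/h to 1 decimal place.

190.8 km/h

Taking east as x and north as y: velocity relative to the air = (0.000, -141.300) km/h; the air relative to ground = (0.000, -49.500) km/h.
Velocity relative to ground = (0.000, -141.300) + (0.000, -49.500) = (0.000, -190.800) km/h.
Speed = |(0.000, -190.800)| = 190.800 km/h.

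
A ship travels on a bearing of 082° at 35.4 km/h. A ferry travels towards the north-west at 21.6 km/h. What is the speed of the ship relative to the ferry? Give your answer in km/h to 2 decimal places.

Taking east as x and north as y: ship velocity = (35.055, 4.927) km/h; ferry velocity = (-15.274, 15.274) km/h.
Velocity of ship relative to ferry = (35.055, 4.927) − (-15.274, 15.274) = (50.329, -10.347) km/h.
Magnitude = |(50.329, -10.347)| = 51.382 km/h.

51.38 km/h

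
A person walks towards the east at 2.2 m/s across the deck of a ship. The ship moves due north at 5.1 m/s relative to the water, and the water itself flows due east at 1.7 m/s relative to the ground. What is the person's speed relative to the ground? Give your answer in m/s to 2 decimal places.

In east/north components (m/s): person relative to ship = (2.200, 0.000); ship relative to water = (0.000, 5.100); water relative to ground = (1.700, 0.000).
Sum = (3.900, 5.100) m/s.
Speed = |(3.900, 5.100)| = 6.420 m/s.

6.42 m/s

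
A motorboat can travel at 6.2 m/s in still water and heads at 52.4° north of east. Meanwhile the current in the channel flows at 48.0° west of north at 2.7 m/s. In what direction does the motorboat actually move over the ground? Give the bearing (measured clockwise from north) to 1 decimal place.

Taking east as x and north as y: velocity relative to the water = (3.783, 4.912) m/s; the water relative to ground = (-2.006, 1.807) m/s.
Velocity relative to ground = (3.783, 4.912) + (-2.006, 1.807) = (1.776, 6.719) m/s.
Bearing = atan2(1.78, 6.72) = 14.81° clockwise from north.

014.8°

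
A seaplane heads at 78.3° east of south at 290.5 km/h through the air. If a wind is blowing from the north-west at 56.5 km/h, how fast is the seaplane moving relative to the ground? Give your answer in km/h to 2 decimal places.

339.14 km/h

Taking east as x and north as y: velocity relative to the air = (284.464, -58.910) km/h; the air relative to ground = (39.952, -39.952) km/h.
Velocity relative to ground = (284.464, -58.910) + (39.952, -39.952) = (324.416, -98.861) km/h.
Speed = |(324.416, -98.861)| = 339.145 km/h.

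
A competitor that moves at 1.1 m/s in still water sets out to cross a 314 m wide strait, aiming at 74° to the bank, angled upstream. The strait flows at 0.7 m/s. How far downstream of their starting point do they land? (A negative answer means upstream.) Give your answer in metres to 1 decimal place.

Perpendicular speed = 1.057 m/s; crossing time = 314 / 1.057 = 296.958 s.
Net downstream speed = 0.397 m/s.
Drift = 0.397 × 296.958 = 117.833 m (downstream).

117.8 m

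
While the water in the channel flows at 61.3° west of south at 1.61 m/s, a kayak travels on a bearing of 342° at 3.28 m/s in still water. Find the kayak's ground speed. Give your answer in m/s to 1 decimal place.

Taking east as x and north as y: velocity relative to the water = (-1.014, 3.119) m/s; the water relative to ground = (-1.412, -0.773) m/s.
Velocity relative to ground = (-1.014, 3.119) + (-1.412, -0.773) = (-2.426, 2.346) m/s.
Speed = |(-2.426, 2.346)| = 3.375 m/s.

3.4 m/s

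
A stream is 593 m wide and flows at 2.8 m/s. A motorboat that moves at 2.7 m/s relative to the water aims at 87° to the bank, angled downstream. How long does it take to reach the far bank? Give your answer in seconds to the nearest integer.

The component of the motorboat's velocity perpendicular to the bank is 2.7 × sin 87° = 2.696 m/s.
The flow acts along the bank and has no component across it.
Time = 593 / 2.696 = 219.931 s.

220 s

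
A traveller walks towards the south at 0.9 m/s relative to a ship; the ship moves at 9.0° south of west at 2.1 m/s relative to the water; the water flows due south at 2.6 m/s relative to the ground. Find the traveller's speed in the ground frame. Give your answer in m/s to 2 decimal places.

In east/north components (m/s): traveller relative to ship = (0.000, -0.900); ship relative to water = (-2.074, -0.329); water relative to ground = (0.000, -2.600).
Sum = (-2.074, -3.829) m/s.
Speed = |(-2.074, -3.829)| = 4.354 m/s.

4.35 m/s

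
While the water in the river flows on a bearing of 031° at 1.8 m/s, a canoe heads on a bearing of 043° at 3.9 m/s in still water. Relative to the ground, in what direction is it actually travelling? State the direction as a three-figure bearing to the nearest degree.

039°

Taking east as x and north as y: velocity relative to the water = (2.660, 2.852) m/s; the water relative to ground = (0.927, 1.543) m/s.
Velocity relative to ground = (2.660, 2.852) + (0.927, 1.543) = (3.587, 4.395) m/s.
Bearing = atan2(3.59, 4.40) = 39.22° clockwise from north.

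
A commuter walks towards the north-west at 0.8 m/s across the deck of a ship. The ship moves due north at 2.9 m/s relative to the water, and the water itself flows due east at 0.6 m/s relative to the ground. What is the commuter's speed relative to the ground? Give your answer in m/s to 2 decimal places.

In east/north components (m/s): commuter relative to ship = (-0.566, 0.566); ship relative to water = (0.000, 2.900); water relative to ground = (0.600, 0.000).
Sum = (0.034, 3.466) m/s.
Speed = |(0.034, 3.466)| = 3.466 m/s.

3.47 m/s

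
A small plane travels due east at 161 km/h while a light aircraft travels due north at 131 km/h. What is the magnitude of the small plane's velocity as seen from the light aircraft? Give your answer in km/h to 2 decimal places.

207.56 km/h

Taking east as x and north as y: small plane velocity = (161.000, 0.000) km/h; light aircraft velocity = (0.000, 131.000) km/h.
Velocity of small plane relative to light aircraft = (161.000, 0.000) − (0.000, 131.000) = (161.000, -131.000) km/h.
Magnitude = |(161.000, -131.000)| = 207.562 km/h.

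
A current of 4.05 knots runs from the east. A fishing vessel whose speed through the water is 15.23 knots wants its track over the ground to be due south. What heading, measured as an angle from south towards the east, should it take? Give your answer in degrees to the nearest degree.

15°

The current pushes perpendicular to the desired track; the heading must have a component into the current equal to 4.05 knots: 15.23 sin θ = 4.05.
sin θ = 0.2659, so θ = 15.422°.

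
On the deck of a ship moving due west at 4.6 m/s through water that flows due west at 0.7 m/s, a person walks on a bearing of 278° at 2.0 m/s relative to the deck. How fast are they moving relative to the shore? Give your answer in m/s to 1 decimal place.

In east/north components (m/s): person relative to ship = (-1.981, 0.278); ship relative to water = (-4.600, 0.000); water relative to ground = (-0.700, 0.000).
Sum = (-7.281, 0.278) m/s.
Speed = |(-7.281, 0.278)| = 7.286 m/s.

7.3 m/s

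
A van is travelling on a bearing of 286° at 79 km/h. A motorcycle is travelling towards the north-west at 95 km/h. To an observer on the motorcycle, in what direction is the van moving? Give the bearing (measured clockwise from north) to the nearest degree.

Taking east as x and north as y: van velocity = (-75.940, 21.775) km/h; motorcycle velocity = (-67.175, 67.175) km/h.
Velocity of van relative to motorcycle = (-75.940, 21.775) − (-67.175, 67.175) = (-8.765, -45.400) km/h.
Bearing = atan2(-8.76, -45.40) = 190.93° clockwise from north.

191°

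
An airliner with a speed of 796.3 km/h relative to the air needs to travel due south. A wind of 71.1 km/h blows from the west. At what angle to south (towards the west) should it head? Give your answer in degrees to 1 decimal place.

The wind pushes perpendicular to the desired track; the heading must have a component into the wind equal to 71.1 km/h: 796.3 sin θ = 71.1.
sin θ = 0.0893, so θ = 5.123°.

5.1°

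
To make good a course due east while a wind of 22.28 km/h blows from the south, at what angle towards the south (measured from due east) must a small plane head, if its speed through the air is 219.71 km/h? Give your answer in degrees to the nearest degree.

The wind pushes perpendicular to the desired track; the heading must have a component into the wind equal to 22.28 km/h: 219.71 sin θ = 22.28.
sin θ = 0.1014, so θ = 5.820°.

6°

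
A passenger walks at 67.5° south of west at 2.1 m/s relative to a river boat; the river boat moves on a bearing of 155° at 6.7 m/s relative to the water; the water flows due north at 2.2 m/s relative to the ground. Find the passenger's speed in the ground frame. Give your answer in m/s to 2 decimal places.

In east/north components (m/s): passenger relative to river boat = (-0.804, -1.940); river boat relative to water = (2.832, -6.072); water relative to ground = (0.000, 2.200).
Sum = (2.028, -5.812) m/s.
Speed = |(2.028, -5.812)| = 6.156 m/s.

6.16 m/s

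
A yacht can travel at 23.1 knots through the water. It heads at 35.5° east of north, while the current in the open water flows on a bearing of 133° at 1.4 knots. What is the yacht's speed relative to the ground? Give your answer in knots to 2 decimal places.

22.96 knots

Taking east as x and north as y: velocity relative to the water = (13.414, 18.806) knots; the water relative to ground = (1.024, -0.955) knots.
Velocity relative to ground = (13.414, 18.806) + (1.024, -0.955) = (14.438, 17.851) knots.
Speed = |(14.438, 17.851)| = 22.959 knots.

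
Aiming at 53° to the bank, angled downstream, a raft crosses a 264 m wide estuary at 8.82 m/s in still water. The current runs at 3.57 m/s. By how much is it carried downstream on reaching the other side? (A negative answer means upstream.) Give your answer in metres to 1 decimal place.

Perpendicular speed = 7.044 m/s; crossing time = 264 / 7.044 = 37.479 s.
Net downstream speed = 8.878 m/s.
Drift = 8.878 × 37.479 = 332.738 m (downstream).

332.7 m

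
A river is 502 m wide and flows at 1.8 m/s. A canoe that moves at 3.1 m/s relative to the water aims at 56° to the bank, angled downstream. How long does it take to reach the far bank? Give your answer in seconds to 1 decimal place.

The component of the canoe's velocity perpendicular to the bank is 3.1 × sin 56° = 2.570 m/s.
The current is parallel to the bank, so it does not affect the crossing time.
Time = 502 / 2.570 = 195.329 s.

195.3 s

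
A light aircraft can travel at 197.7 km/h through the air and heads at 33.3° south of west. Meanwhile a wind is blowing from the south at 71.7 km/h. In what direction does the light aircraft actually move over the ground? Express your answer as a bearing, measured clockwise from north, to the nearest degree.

257°

Taking east as x and north as y: velocity relative to the air = (-165.239, -108.542) km/h; the air relative to ground = (0.000, 71.700) km/h.
Velocity relative to ground = (-165.239, -108.542) + (0.000, 71.700) = (-165.239, -36.842) km/h.
Bearing = atan2(-165.24, -36.84) = 257.43° clockwise from north.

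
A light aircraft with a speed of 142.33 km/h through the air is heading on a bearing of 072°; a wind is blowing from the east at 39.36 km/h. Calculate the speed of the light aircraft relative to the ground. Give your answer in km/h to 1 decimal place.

105.6 km/h

Taking east as x and north as y: velocity relative to the air = (135.364, 43.982) km/h; the air relative to ground = (-39.360, 0.000) km/h.
Velocity relative to ground = (135.364, 43.982) + (-39.360, 0.000) = (96.004, 43.982) km/h.
Speed = |(96.004, 43.982)| = 105.599 km/h.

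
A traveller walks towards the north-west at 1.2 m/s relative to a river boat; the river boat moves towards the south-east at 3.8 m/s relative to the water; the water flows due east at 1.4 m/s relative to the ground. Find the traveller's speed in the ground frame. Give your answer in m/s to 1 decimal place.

3.7 m/s

In east/north components (m/s): traveller relative to river boat = (-0.849, 0.849); river boat relative to water = (2.687, -2.687); water relative to ground = (1.400, 0.000).
Sum = (3.238, -1.838) m/s.
Speed = |(3.238, -1.838)| = 3.724 m/s.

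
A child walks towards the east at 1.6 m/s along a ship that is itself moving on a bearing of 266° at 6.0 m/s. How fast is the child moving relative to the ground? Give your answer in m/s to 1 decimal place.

4.4 m/s

Taking east as x and north as y: ship velocity = (-5.985, -0.419) m/s; child velocity relative to ship = (1.600, 0.000) m/s.
Velocity relative to ground = (-5.985, -0.419) + (1.600, 0.000) = (-4.385, -0.419) m/s.
Speed = |(-4.385, -0.419)| = 4.405 m/s.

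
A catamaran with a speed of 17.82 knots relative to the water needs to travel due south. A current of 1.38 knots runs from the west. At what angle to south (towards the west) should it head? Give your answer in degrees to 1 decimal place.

The current pushes perpendicular to the desired track; the heading must have a component into the current equal to 1.38 knots: 17.82 sin θ = 1.38.
sin θ = 0.0774, so θ = 4.441°.

4.4°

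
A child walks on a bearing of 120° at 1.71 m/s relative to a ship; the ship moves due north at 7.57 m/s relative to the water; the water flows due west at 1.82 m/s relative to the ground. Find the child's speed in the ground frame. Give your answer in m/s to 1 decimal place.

6.7 m/s

In east/north components (m/s): child relative to ship = (1.481, -0.855); ship relative to water = (0.000, 7.570); water relative to ground = (-1.820, 0.000).
Sum = (-0.339, 6.715) m/s.
Speed = |(-0.339, 6.715)| = 6.724 m/s.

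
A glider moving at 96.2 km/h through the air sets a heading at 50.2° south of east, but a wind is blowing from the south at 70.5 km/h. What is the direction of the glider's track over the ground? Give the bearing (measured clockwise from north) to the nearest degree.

093°

Taking east as x and north as y: velocity relative to the air = (61.579, -73.909) km/h; the air relative to ground = (0.000, 70.500) km/h.
Velocity relative to ground = (61.579, -73.909) + (0.000, 70.500) = (61.579, -3.409) km/h.
Bearing = atan2(61.58, -3.41) = 93.17° clockwise from north.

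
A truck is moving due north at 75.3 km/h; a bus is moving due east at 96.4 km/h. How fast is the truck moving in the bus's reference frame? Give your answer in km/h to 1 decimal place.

122.3 km/h

Taking east as x and north as y: truck velocity = (0.000, 75.300) km/h; bus velocity = (96.400, 0.000) km/h.
Velocity of truck relative to bus = (0.000, 75.300) − (96.400, 0.000) = (-96.400, 75.300) km/h.
Magnitude = |(-96.400, 75.300)| = 122.324 km/h.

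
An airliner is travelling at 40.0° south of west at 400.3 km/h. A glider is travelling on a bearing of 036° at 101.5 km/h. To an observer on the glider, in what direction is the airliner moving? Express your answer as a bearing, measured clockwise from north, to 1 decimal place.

227.2°

Taking east as x and north as y: airliner velocity = (-306.648, -257.308) km/h; glider velocity = (59.660, 82.115) km/h.
Velocity of airliner relative to glider = (-306.648, -257.308) − (59.660, 82.115) = (-366.308, -339.423) km/h.
Bearing = atan2(-366.31, -339.42) = 227.18° clockwise from north.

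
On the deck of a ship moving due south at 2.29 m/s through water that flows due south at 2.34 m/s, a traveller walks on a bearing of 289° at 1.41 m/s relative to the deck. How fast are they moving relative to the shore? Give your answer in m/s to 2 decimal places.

In east/north components (m/s): traveller relative to ship = (-1.333, 0.459); ship relative to water = (0.000, -2.290); water relative to ground = (0.000, -2.340).
Sum = (-1.333, -4.171) m/s.
Speed = |(-1.333, -4.171)| = 4.379 m/s.

4.38 m/s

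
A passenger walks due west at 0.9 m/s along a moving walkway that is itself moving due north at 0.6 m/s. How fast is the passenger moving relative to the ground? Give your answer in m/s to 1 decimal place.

1.1 m/s

Taking east as x and north as y: moving walkway velocity = (0.000, 0.600) m/s; passenger velocity relative to moving walkway = (-0.900, 0.000) m/s.
Velocity relative to ground = (0.000, 0.600) + (-0.900, 0.000) = (-0.900, 0.600) m/s.
Speed = |(-0.900, 0.600)| = 1.082 m/s.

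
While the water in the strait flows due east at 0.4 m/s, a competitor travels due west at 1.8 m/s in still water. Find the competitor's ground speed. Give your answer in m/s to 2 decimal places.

1.40 m/s

Taking east as x and north as y: velocity relative to the water = (-1.800, 0.000) m/s; the water relative to ground = (0.400, 0.000) m/s.
Velocity relative to ground = (-1.800, 0.000) + (0.400, 0.000) = (-1.400, 0.000) m/s.
Speed = |(-1.400, 0.000)| = 1.400 m/s.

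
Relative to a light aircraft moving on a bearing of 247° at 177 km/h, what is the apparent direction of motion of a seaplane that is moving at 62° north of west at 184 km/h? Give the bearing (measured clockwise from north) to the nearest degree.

018°

Taking east as x and north as y: seaplane velocity = (-86.383, 162.462) km/h; light aircraft velocity = (-162.929, -69.159) km/h.
Velocity of seaplane relative to light aircraft = (-86.383, 162.462) − (-162.929, -69.159) = (76.547, 231.622) km/h.
Bearing = atan2(76.55, 231.62) = 18.29° clockwise from north.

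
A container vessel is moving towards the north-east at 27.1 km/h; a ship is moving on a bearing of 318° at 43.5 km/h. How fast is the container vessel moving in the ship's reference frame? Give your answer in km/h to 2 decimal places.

50.03 km/h

Taking east as x and north as y: container vessel velocity = (19.163, 19.163) km/h; ship velocity = (-29.107, 32.327) km/h.
Velocity of container vessel relative to ship = (19.163, 19.163) − (-29.107, 32.327) = (48.270, -13.164) km/h.
Magnitude = |(48.270, -13.164)| = 50.033 km/h.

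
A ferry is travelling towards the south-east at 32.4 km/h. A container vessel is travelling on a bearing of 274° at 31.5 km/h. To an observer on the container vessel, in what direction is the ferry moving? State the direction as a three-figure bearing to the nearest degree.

115°

Taking east as x and north as y: ferry velocity = (22.910, -22.910) km/h; container vessel velocity = (-31.423, 2.197) km/h.
Velocity of ferry relative to container vessel = (22.910, -22.910) − (-31.423, 2.197) = (54.334, -25.108) km/h.
Bearing = atan2(54.33, -25.11) = 114.80° clockwise from north.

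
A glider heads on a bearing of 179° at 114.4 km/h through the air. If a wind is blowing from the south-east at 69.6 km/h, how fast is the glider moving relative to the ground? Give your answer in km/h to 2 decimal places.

80.48 km/h

Taking east as x and north as y: velocity relative to the air = (1.997, -114.383) km/h; the air relative to ground = (-49.215, 49.215) km/h.
Velocity relative to ground = (1.997, -114.383) + (-49.215, 49.215) = (-47.218, -65.168) km/h.
Speed = |(-47.218, -65.168)| = 80.476 km/h.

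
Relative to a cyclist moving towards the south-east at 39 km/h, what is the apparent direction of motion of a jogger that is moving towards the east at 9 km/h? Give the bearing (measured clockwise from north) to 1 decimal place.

326.0°

Taking east as x and north as y: jogger velocity = (9.000, 0.000) km/h; cyclist velocity = (27.577, -27.577) km/h.
Velocity of jogger relative to cyclist = (9.000, 0.000) − (27.577, -27.577) = (-18.577, 27.577) km/h.
Bearing = atan2(-18.58, 27.58) = 326.03° clockwise from north.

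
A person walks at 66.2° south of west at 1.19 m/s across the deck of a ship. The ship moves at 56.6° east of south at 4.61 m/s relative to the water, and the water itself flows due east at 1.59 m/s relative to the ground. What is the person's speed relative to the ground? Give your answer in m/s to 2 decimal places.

In east/north components (m/s): person relative to ship = (-0.480, -1.089); ship relative to water = (3.849, -2.538); water relative to ground = (1.590, 0.000).
Sum = (4.958, -3.627) m/s.
Speed = |(4.958, -3.627)| = 6.143 m/s.

6.14 m/s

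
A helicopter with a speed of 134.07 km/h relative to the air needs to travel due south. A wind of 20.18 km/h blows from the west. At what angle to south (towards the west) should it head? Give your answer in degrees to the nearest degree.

9°

The wind pushes perpendicular to the desired track; the heading must have a component into the wind equal to 20.18 km/h: 134.07 sin θ = 20.18.
sin θ = 0.1505, so θ = 8.657°.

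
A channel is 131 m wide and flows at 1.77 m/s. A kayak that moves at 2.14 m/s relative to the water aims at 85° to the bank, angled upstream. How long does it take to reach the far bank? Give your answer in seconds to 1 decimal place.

The component of the kayak's velocity perpendicular to the bank is 2.14 × sin 85° = 2.132 m/s.
Only the cross-stream component determines the crossing time; the current contributes nothing perpendicular to the bank.
Time = 131 / 2.132 = 61.449 s.

61.4 s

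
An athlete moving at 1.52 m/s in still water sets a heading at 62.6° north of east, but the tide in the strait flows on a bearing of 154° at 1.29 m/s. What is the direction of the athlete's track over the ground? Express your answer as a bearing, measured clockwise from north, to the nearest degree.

Taking east as x and north as y: velocity relative to the water = (0.700, 1.349) m/s; the water relative to ground = (0.565, -1.159) m/s.
Velocity relative to ground = (0.700, 1.349) + (0.565, -1.159) = (1.265, 0.190) m/s.
Bearing = atan2(1.27, 0.19) = 81.46° clockwise from north.

081°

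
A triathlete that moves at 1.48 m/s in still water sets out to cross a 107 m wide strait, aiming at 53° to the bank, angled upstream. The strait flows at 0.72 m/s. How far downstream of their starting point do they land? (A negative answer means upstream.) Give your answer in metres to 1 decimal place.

-15.5 m

Perpendicular speed = 1.182 m/s; crossing time = 107 / 1.182 = 90.526 s.
Net downstream speed = -0.171 m/s.
Drift = -0.171 × 90.526 = -15.452 m (upstream).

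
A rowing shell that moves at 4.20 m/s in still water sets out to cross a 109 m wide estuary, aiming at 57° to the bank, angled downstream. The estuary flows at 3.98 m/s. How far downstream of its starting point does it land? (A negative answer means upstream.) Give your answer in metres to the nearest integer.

194 m

Perpendicular speed = 3.522 m/s; crossing time = 109 / 3.522 = 30.945 s.
Net downstream speed = 6.267 m/s.
Drift = 6.267 × 30.945 = 193.945 m (downstream).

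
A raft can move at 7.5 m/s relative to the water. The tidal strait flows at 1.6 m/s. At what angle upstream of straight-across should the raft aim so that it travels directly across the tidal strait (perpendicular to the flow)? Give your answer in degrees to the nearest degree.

To cancel the current, the upstream component of the raft's velocity must equal the flow: 7.5 sin θ = 1.6.
sin θ = 1.6 / 7.5 = 0.2133.
θ = arcsin(0.2133) = 12.318°.

12°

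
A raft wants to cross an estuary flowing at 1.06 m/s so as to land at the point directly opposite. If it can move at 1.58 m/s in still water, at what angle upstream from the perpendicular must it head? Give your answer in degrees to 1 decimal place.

42.1°

To cancel the current, the upstream component of the raft's velocity must equal the flow: 1.58 sin θ = 1.06.
sin θ = 1.06 / 1.58 = 0.6709.
θ = arcsin(0.6709) = 42.135°.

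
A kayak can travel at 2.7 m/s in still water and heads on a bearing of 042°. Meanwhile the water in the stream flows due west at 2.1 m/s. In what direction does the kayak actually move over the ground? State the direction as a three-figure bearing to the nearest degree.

352°

Taking east as x and north as y: velocity relative to the water = (1.807, 2.006) m/s; the water relative to ground = (-2.100, 0.000) m/s.
Velocity relative to ground = (1.807, 2.006) + (-2.100, 0.000) = (-0.293, 2.006) m/s.
Bearing = atan2(-0.29, 2.01) = 351.68° clockwise from north.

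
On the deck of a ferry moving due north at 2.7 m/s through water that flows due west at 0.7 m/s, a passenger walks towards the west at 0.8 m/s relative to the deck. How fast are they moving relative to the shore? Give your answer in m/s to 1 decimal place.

In east/north components (m/s): passenger relative to ferry = (-0.800, 0.000); ferry relative to water = (0.000, 2.700); water relative to ground = (-0.700, 0.000).
Sum = (-1.500, 2.700) m/s.
Speed = |(-1.500, 2.700)| = 3.089 m/s.

3.1 m/s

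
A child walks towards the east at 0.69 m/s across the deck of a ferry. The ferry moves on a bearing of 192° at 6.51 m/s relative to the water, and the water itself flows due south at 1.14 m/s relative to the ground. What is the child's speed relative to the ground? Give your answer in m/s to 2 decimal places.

7.54 m/s

In east/north components (m/s): child relative to ferry = (0.690, 0.000); ferry relative to water = (-1.354, -6.368); water relative to ground = (0.000, -1.140).
Sum = (-0.664, -7.508) m/s.
Speed = |(-0.664, -7.508)| = 7.537 m/s.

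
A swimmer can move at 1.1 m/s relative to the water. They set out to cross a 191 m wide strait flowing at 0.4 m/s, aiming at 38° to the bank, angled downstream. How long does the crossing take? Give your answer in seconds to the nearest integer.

The component of the swimmer's velocity perpendicular to the bank is 1.1 × sin 38° = 0.677 m/s.
The current is parallel to the bank, so it does not affect the crossing time.
Time = 191 / 0.677 = 282.032 s.

282 s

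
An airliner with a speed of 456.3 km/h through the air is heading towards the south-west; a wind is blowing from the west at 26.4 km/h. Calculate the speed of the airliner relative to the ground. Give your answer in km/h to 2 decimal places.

Taking east as x and north as y: velocity relative to the air = (-322.653, -322.653) km/h; the air relative to ground = (26.400, 0.000) km/h.
Velocity relative to ground = (-322.653, -322.653) + (26.400, 0.000) = (-296.253, -322.653) km/h.
Speed = |(-296.253, -322.653)| = 438.030 km/h.

438.03 km/h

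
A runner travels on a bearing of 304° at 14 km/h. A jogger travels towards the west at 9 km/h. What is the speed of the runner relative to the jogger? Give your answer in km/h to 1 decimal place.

Taking east as x and north as y: runner velocity = (-11.607, 7.829) km/h; jogger velocity = (-9.000, 0.000) km/h.
Velocity of runner relative to jogger = (-11.607, 7.829) − (-9.000, 0.000) = (-2.607, 7.829) km/h.
Magnitude = |(-2.607, 7.829)| = 8.251 km/h.

8.3 km/h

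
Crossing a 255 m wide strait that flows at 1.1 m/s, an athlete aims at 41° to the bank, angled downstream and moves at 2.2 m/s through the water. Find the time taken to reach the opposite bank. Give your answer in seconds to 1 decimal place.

The component of the athlete's velocity perpendicular to the bank is 2.2 × sin 41° = 1.443 m/s.
Only the cross-stream component determines the crossing time; the current contributes nothing perpendicular to the bank.
Time = 255 / 1.443 = 176.675 s.

176.7 s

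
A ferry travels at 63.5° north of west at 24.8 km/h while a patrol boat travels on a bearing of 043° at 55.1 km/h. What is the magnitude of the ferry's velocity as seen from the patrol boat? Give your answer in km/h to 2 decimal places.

51.90 km/h

Taking east as x and north as y: ferry velocity = (-11.066, 22.194) km/h; patrol boat velocity = (37.578, 40.298) km/h.
Velocity of ferry relative to patrol boat = (-11.066, 22.194) − (37.578, 40.298) = (-48.644, -18.103) km/h.
Magnitude = |(-48.644, -18.103)| = 51.903 km/h.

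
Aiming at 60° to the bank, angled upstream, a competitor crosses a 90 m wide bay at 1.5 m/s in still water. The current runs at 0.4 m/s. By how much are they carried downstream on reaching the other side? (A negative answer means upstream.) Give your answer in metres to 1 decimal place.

-24.2 m

Perpendicular speed = 1.299 m/s; crossing time = 90 / 1.299 = 69.282 s.
Net downstream speed = -0.350 m/s.
Drift = -0.350 × 69.282 = -24.249 m (upstream).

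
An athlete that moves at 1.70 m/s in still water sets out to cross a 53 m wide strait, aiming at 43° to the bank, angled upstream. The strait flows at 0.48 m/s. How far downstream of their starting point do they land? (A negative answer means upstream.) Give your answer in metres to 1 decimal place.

Perpendicular speed = 1.159 m/s; crossing time = 53 / 1.159 = 45.713 s.
Net downstream speed = -0.763 m/s.
Drift = -0.763 × 45.713 = -34.893 m (upstream).

-34.9 m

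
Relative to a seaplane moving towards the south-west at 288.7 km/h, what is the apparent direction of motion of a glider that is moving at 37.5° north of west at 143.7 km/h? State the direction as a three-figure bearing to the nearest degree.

017°

Taking east as x and north as y: glider velocity = (-114.005, 87.479) km/h; seaplane velocity = (-204.142, -204.142) km/h.
Velocity of glider relative to seaplane = (-114.005, 87.479) − (-204.142, -204.142) = (90.137, 291.621) km/h.
Bearing = atan2(90.14, 291.62) = 17.18° clockwise from north.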